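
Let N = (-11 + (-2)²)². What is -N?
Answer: -49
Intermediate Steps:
N = 49 (N = (-11 + 4)² = (-7)² = 49)
-N = -1*49 = -49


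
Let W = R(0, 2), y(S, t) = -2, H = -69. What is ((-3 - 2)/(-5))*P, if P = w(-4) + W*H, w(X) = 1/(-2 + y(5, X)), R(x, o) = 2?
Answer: -553/4 ≈ -138.25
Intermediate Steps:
W = 2
w(X) = -1/4 (w(X) = 1/(-2 - 2) = 1/(-4) = -1/4)
P = -553/4 (P = -1/4 + 2*(-69) = -1/4 - 138 = -553/4 ≈ -138.25)
((-3 - 2)/(-5))*P = ((-3 - 2)/(-5))*(-553/4) = -1/5*(-5)*(-553/4) = 1*(-553/4) = -553/4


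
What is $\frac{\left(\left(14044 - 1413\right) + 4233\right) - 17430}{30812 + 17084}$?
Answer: $- \frac{283}{23948} \approx -0.011817$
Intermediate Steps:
$\frac{\left(\left(14044 - 1413\right) + 4233\right) - 17430}{30812 + 17084} = \frac{\left(12631 + 4233\right) - 17430}{47896} = \left(16864 - 17430\right) \frac{1}{47896} = \left(-566\right) \frac{1}{47896} = - \frac{283}{23948}$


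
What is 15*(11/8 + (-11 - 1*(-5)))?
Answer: -555/8 ≈ -69.375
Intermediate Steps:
15*(11/8 + (-11 - 1*(-5))) = 15*(11*(⅛) + (-11 + 5)) = 15*(11/8 - 6) = 15*(-37/8) = -555/8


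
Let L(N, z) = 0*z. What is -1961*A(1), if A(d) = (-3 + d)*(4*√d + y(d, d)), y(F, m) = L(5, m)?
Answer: 15688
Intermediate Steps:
L(N, z) = 0
y(F, m) = 0
A(d) = 4*√d*(-3 + d) (A(d) = (-3 + d)*(4*√d + 0) = (-3 + d)*(4*√d) = 4*√d*(-3 + d))
-1961*A(1) = -7844*√1*(-3 + 1) = -7844*(-2) = -1961*(-8) = 15688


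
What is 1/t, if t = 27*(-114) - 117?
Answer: -1/3195 ≈ -0.00031299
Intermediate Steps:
t = -3195 (t = -3078 - 117 = -3195)
1/t = 1/(-3195) = -1/3195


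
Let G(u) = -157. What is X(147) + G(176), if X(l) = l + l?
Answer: 137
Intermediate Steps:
X(l) = 2*l
X(147) + G(176) = 2*147 - 157 = 294 - 157 = 137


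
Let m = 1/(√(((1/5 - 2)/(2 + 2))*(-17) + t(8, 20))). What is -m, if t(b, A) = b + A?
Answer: -2*√3565/713 ≈ -0.16748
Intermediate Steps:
t(b, A) = A + b
m = 2*√3565/713 (m = 1/(√(((1/5 - 2)/(2 + 2))*(-17) + (20 + 8))) = 1/(√(((⅕ - 2)/4)*(-17) + 28)) = 1/(√(-9/5*¼*(-17) + 28)) = 1/(√(-9/20*(-17) + 28)) = 1/(√(153/20 + 28)) = 1/(√(713/20)) = 1/(√3565/10) = 2*√3565/713 ≈ 0.16748)
-m = -2*√3565/713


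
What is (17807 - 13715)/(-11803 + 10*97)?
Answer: -1364/3611 ≈ -0.37773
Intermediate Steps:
(17807 - 13715)/(-11803 + 10*97) = 4092/(-11803 + 970) = 4092/(-10833) = 4092*(-1/10833) = -1364/3611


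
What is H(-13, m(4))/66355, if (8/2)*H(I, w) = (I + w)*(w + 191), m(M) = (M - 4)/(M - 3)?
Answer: -2483/265420 ≈ -0.0093550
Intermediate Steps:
m(M) = (-4 + M)/(-3 + M)
H(I, w) = (191 + w)*(I + w)/4 (H(I, w) = ((I + w)*(w + 191))/4 = ((I + w)*(191 + w))/4 = ((191 + w)*(I + w))/4 = (191 + w)*(I + w)/4)
H(-13, m(4))/66355 = (((-4 + 4)/(-3 + 4))**2/4 + (191/4)*(-13) + 191*((-4 + 4)/(-3 + 4))/4 + (1/4)*(-13)*((-4 + 4)/(-3 + 4)))/66355 = ((0/1)**2/4 - 2483/4 + 191*(0/1)/4 + (1/4)*(-13)*(0/1))*(1/66355) = ((1*0)**2/4 - 2483/4 + 191*(1*0)/4 + (1/4)*(-13)*(1*0))*(1/66355) = ((1/4)*0**2 - 2483/4 + (191/4)*0 + (1/4)*(-13)*0)*(1/66355) = ((1/4)*0 - 2483/4 + 0 + 0)*(1/66355) = (0 - 2483/4 + 0 + 0)*(1/66355) = -2483/4*1/66355 = -2483/265420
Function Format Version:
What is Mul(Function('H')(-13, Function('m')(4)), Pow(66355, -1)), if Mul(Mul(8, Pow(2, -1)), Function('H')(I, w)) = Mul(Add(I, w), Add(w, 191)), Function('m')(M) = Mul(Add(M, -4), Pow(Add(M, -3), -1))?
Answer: Rational(-2483, 265420) ≈ -0.0093550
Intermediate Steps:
Function('m')(M) = Mul(Pow(Add(-3, M), -1), Add(-4, M)) (Function('m')(M) = Mul(Add(-4, M), Pow(Add(-3, M), -1)) = Mul(Pow(Add(-3, M), -1), Add(-4, M)))
Function('H')(I, w) = Mul(Rational(1, 4), Add(191, w), Add(I, w)) (Function('H')(I, w) = Mul(Rational(1, 4), Mul(Add(I, w), Add(w, 191))) = Mul(Rational(1, 4), Mul(Add(I, w), Add(191, w))) = Mul(Rational(1, 4), Mul(Add(191, w), Add(I, w))) = Mul(Rational(1, 4), Add(191, w), Add(I, w)))
Mul(Function('H')(-13, Function('m')(4)), Pow(66355, -1)) = Mul(Add(Mul(Rational(1, 4), Pow(Mul(Pow(Add(-3, 4), -1), Add(-4, 4)), 2)), Mul(Rational(191, 4), -13), Mul(Rational(191, 4), Mul(Pow(Add(-3, 4), -1), Add(-4, 4))), Mul(Rational(1, 4), -13, Mul(Pow(Add(-3, 4), -1), Add(-4, 4)))), Pow(66355, -1)) = Mul(Add(Mul(Rational(1, 4), Pow(Mul(Pow(1, -1), 0), 2)), Rational(-2483, 4), Mul(Rational(191, 4), Mul(Pow(1, -1), 0)), Mul(Rational(1, 4), -13, Mul(Pow(1, -1), 0))), Rational(1, 66355)) = Mul(Add(Mul(Rational(1, 4), Pow(Mul(1, 0), 2)), Rational(-2483, 4), Mul(Rational(191, 4), Mul(1, 0)), Mul(Rational(1, 4), -13, Mul(1, 0))), Rational(1, 66355)) = Mul(Add(Mul(Rational(1, 4), Pow(0, 2)), Rational(-2483, 4), Mul(Rational(191, 4), 0), Mul(Rational(1, 4), -13, 0)), Rational(1, 66355)) = Mul(Add(Mul(Rational(1, 4), 0), Rational(-2483, 4), 0, 0), Rational(1, 66355)) = Mul(Add(0, Rational(-2483, 4), 0, 0), Rational(1, 66355)) = Mul(Rational(-2483, 4), Rational(1, 66355)) = Rational(-2483, 265420)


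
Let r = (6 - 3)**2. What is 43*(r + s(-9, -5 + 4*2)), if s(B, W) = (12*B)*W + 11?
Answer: -13072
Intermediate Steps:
r = 9 (r = 3**2 = 9)
s(B, W) = 11 + 12*B*W (s(B, W) = 12*B*W + 11 = 11 + 12*B*W)
43*(r + s(-9, -5 + 4*2)) = 43*(9 + (11 + 12*(-9)*(-5 + 4*2))) = 43*(9 + (11 + 12*(-9)*(-5 + 8))) = 43*(9 + (11 + 12*(-9)*3)) = 43*(9 + (11 - 324)) = 43*(9 - 313) = 43*(-304) = -13072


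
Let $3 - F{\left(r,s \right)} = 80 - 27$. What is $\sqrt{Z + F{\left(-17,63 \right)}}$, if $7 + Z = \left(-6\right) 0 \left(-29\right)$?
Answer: $i \sqrt{57} \approx 7.5498 i$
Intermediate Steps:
$F{\left(r,s \right)} = -50$ ($F{\left(r,s \right)} = 3 - \left(80 - 27\right) = 3 - 53 = -50$)
$Z = -7$ ($Z = -7 + \left(-6\right) 0 \left(-29\right) = -7 + 0 \left(-29\right) = -7 + 0 = -7$)
$\sqrt{Z + F{\left(-17,63 \right)}} = \sqrt{-7 - 50} = \sqrt{-57} = i \sqrt{57}$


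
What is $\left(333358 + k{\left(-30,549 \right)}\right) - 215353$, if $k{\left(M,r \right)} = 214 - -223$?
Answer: $118442$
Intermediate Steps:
$k{\left(M,r \right)} = 437$ ($k{\left(M,r \right)} = 214 + 223 = 437$)
$\left(333358 + k{\left(-30,549 \right)}\right) - 215353 = \left(333358 + 437\right) - 215353 = 333795 - 215353 = 118442$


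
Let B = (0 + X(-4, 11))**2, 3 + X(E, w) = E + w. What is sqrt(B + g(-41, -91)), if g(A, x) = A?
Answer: 5*I ≈ 5.0*I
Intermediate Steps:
X(E, w) = -3 + E + w (X(E, w) = -3 + (E + w) = -3 + E + w)
B = 16 (B = (0 + (-3 - 4 + 11))**2 = (0 + 4)**2 = 4**2 = 16)
sqrt(B + g(-41, -91)) = sqrt(16 - 41) = sqrt(-25) = 5*I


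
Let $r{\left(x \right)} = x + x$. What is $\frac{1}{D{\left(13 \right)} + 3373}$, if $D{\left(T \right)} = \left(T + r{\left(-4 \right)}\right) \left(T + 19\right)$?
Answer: $\frac{1}{3533} \approx 0.00028305$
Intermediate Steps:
$r{\left(x \right)} = 2 x$
$D{\left(T \right)} = \left(-8 + T\right) \left(19 + T\right)$ ($D{\left(T \right)} = \left(T + 2 \left(-4\right)\right) \left(T + 19\right) = \left(T - 8\right) \left(19 + T\right) = \left(-8 + T\right) \left(19 + T\right)$)
$\frac{1}{D{\left(13 \right)} + 3373} = \frac{1}{\left(-152 + 13^{2} + 11 \cdot 13\right) + 3373} = \frac{1}{\left(-152 + 169 + 143\right) + 3373} = \frac{1}{160 + 3373} = \frac{1}{3533}$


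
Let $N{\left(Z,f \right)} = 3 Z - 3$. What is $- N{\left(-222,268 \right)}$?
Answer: $669$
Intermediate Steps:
$N{\left(Z,f \right)} = -3 + 3 Z$
$- N{\left(-222,268 \right)} = - (-3 + 3 \left(-222\right)) = - (-3 - 666) = \left(-1\right) \left(-669\right) = 669$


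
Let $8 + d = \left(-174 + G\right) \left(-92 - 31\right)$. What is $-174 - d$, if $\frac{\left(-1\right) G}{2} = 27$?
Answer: $-28210$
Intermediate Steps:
$G = -54$ ($G = \left(-2\right) 27 = -54$)
$d = 28036$ ($d = -8 + \left(-174 - 54\right) \left(-92 - 31\right) = -8 - -28044 = -8 + 28044 = 28036$)
$-174 - d = -174 - 28036 = -28210$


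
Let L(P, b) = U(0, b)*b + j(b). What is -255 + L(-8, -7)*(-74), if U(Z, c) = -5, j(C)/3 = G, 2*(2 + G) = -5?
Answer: -1846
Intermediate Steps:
G = -9/2 (G = -2 + (1/2)*(-5) = -2 - 5/2 = -9/2 ≈ -4.5000)
j(C) = -27/2 (j(C) = 3*(-9/2) = -27/2)
L(P, b) = -27/2 - 5*b (L(P, b) = -5*b - 27/2 = -27/2 - 5*b)
-255 + L(-8, -7)*(-74) = -255 + (-27/2 - 5*(-7))*(-74) = -255 + (-27/2 + 35)*(-74) = -255 + (43/2)*(-74) = -255 - 1591 = -1846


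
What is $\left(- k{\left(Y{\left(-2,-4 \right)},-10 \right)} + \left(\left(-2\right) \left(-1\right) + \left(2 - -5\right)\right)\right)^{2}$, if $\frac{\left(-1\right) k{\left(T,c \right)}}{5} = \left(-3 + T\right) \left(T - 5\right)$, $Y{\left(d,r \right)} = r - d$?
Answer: $33856$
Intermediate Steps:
$k{\left(T,c \right)} = - 5 \left(-5 + T\right) \left(-3 + T\right)$ ($k{\left(T,c \right)} = - 5 \left(-3 + T\right) \left(T - 5\right) = - 5 \left(-3 + T\right) \left(-5 + T\right) = - 5 \left(-5 + T\right) \left(-3 + T\right)$)
$\left(- k{\left(Y{\left(-2,-4 \right)},-10 \right)} + \left(\left(-2\right) \left(-1\right) + \left(2 - -5\right)\right)\right)^{2} = \left(- (-75 - 5 \left(-4 - -2\right)^{2} + 40 \left(-4 - -2\right)) + \left(\left(-2\right) \left(-1\right) + \left(2 - -5\right)\right)\right)^{2} = \left(- (-75 - 5 \left(-4 + 2\right)^{2} + 40 \left(-4 + 2\right)) + \left(2 + \left(2 + 5\right)\right)\right)^{2} = \left(- (-75 - 5 \left(-2\right)^{2} + 40 \left(-2\right)) + \left(2 + 7\right)\right)^{2} = \left(- (-75 - 20 - 80) + 9\right)^{2} = \left(\left(-1\right) \left(-175\right) + 9\right)^{2} = \left(175 + 9\right)^{2} = 184^{2} = 33856$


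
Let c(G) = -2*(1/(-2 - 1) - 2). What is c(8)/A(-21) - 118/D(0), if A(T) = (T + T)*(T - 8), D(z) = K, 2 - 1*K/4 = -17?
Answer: -15361/9918 ≈ -1.5488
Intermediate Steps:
K = 76 (K = 8 - 4*(-17) = 8 + 68 = 76)
c(G) = 14/3 (c(G) = -2*(1/(-3) - 2) = -2*(-⅓ - 2) = -2*(-7/3) = 14/3)
D(z) = 76
A(T) = 2*T*(-8 + T) (A(T) = (2*T)*(-8 + T) = 2*T*(-8 + T))
c(8)/A(-21) - 118/D(0) = 14/(3*((2*(-21)*(-8 - 21)))) - 118/76 = 14/(3*((2*(-21)*(-29)))) - 118*1/76 = (14/3)/1218 - 59/38 = (14/3)*(1/1218) - 59/38 = 1/261 - 59/38 = -15361/9918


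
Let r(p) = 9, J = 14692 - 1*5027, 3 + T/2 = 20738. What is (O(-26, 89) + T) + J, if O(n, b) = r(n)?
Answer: 51144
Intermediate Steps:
T = 41470 (T = -6 + 2*20738 = -6 + 41476 = 41470)
J = 9665 (J = 14692 - 5027 = 9665)
O(n, b) = 9
(O(-26, 89) + T) + J = (9 + 41470) + 9665 = 41479 + 9665 = 51144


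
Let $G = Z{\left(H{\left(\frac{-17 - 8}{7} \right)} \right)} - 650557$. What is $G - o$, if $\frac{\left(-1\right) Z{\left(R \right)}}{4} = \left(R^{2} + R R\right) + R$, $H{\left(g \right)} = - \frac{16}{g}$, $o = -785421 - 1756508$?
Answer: $\frac{1181995948}{625} \approx 1.8912 \cdot 10^{6}$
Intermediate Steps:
$o = -2541929$ ($o = -785421 - 1756508 = -2541929$)
$Z{\left(R \right)} = - 8 R^{2} - 4 R$ ($Z{\left(R \right)} = - 4 \left(\left(R^{2} + R R\right) + R\right) = - 4 \left(\left(R^{2} + R^{2}\right) + R\right) = - 4 \left(2 R^{2} + R\right) = - 4 \left(R + 2 R^{2}\right) = - 8 R^{2} - 4 R$)
$G = - \frac{406709677}{625}$ ($G = - 4 \left(- \frac{16}{\left(-17 - 8\right) \frac{1}{7}}\right) \left(1 + 2 \left(- \frac{16}{\left(-17 - 8\right) \frac{1}{7}}\right)\right) - 650557 = - 4 \left(- \frac{16}{\left(-25\right) \frac{1}{7}}\right) \left(1 + 2 \left(- \frac{16}{\left(-25\right) \frac{1}{7}}\right)\right) - 650557 = - 4 \left(- \frac{16}{- \frac{25}{7}}\right) \left(1 + 2 \left(- \frac{16}{- \frac{25}{7}}\right)\right) - 650557 = - 4 \left(\left(-16\right) \left(- \frac{7}{25}\right)\right) \left(1 + 2 \left(\left(-16\right) \left(- \frac{7}{25}\right)\right)\right) - 650557 = \left(-4\right) \frac{112}{25} \left(1 + 2 \cdot \frac{112}{25}\right) - 650557 = \left(-4\right) \frac{112}{25} \left(1 + \frac{224}{25}\right) - 650557 = \left(-4\right) \frac{112}{25} \cdot \frac{249}{25} - 650557 = - \frac{111552}{625} - 650557 = - \frac{406709677}{625} \approx -6.5074 \cdot 10^{5}$)
$G - o = - \frac{406709677}{625} - -2541929 = - \frac{406709677}{625} + 2541929 = \frac{1181995948}{625}$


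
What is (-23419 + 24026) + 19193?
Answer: 19800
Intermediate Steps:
(-23419 + 24026) + 19193 = 607 + 19193 = 19800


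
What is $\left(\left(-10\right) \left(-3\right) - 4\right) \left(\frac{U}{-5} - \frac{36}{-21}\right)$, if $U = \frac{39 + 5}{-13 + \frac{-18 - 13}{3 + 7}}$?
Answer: $\frac{1352}{23} \approx 58.783$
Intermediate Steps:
$U = - \frac{440}{161}$ ($U = \frac{44}{-13 - \frac{31}{10}} = \frac{44}{- \frac{161}{10}} = 44 \left(- \frac{10}{161}\right) = - \frac{440}{161} \approx -2.7329$)
$\left(\left(-10\right) \left(-3\right) - 4\right) \left(\frac{U}{-5} - \frac{36}{-21}\right) = \left(\left(-10\right) \left(-3\right) - 4\right) \left(- \frac{440}{161 \left(-5\right)} - \frac{36}{-21}\right) = \left(30 - 4\right) \left(\left(- \frac{440}{161}\right) \left(- \frac{1}{5}\right) - - \frac{12}{7}\right) = 26 \left(\frac{88}{161} + \frac{12}{7}\right) = 26 \cdot \frac{52}{23} = \frac{1352}{23}$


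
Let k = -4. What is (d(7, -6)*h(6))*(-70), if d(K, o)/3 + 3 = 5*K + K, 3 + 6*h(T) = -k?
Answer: -1365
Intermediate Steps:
h(T) = 1/6 (h(T) = -1/2 + (-1*(-4))/6 = -1/2 + (1/6)*4 = -1/2 + 2/3 = 1/6)
d(K, o) = -9 + 18*K (d(K, o) = -9 + 3*(5*K + K) = -9 + 3*(6*K) = -9 + 18*K)
(d(7, -6)*h(6))*(-70) = ((-9 + 18*7)*(1/6))*(-70) = ((-9 + 126)*(1/6))*(-70) = (117*(1/6))*(-70) = (39/2)*(-70) = -1365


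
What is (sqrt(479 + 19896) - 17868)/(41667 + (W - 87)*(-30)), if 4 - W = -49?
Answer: -5956/14229 + 5*sqrt(815)/42687 ≈ -0.41524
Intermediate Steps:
W = 53 (W = 4 - 1*(-49) = 4 + 49 = 53)
(sqrt(479 + 19896) - 17868)/(41667 + (W - 87)*(-30)) = (sqrt(479 + 19896) - 17868)/(41667 + (53 - 87)*(-30)) = (sqrt(20375) - 17868)/(41667 - 34*(-30)) = (5*sqrt(815) - 17868)/(41667 + 1020) = (-17868 + 5*sqrt(815))/42687 = (-17868 + 5*sqrt(815))*(1/42687) = -5956/14229 + 5*sqrt(815)/42687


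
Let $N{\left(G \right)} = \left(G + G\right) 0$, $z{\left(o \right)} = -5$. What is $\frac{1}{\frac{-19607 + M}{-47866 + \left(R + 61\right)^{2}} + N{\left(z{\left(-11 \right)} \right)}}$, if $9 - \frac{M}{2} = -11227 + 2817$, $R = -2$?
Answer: $\frac{14795}{923} \approx 16.029$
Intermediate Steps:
$N{\left(G \right)} = 0$ ($N{\left(G \right)} = 2 G 0 = 0$)
$M = 16838$ ($M = 18 - 2 \left(-11227 + 2817\right) = 18 - -16820 = 18 + 16820 = 16838$)
$\frac{1}{\frac{-19607 + M}{-47866 + \left(R + 61\right)^{2}} + N{\left(z{\left(-11 \right)} \right)}} = \frac{1}{\frac{-19607 + 16838}{-47866 + \left(-2 + 61\right)^{2}} + 0} = \frac{1}{- \frac{2769}{-47866 + 59^{2}} + 0} = \frac{1}{- \frac{2769}{-47866 + 3481} + 0} = \frac{1}{- \frac{2769}{-44385} + 0} = \frac{1}{\left(-2769\right) \left(- \frac{1}{44385}\right) + 0} = \frac{1}{\frac{923}{14795} + 0} = \frac{1}{\frac{923}{14795}} = \frac{14795}{923}$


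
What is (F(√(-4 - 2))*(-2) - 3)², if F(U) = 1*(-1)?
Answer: 1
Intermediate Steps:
F(U) = -1
(F(√(-4 - 2))*(-2) - 3)² = (-1*(-2) - 3)² = (2 - 3)² = (-1)² = 1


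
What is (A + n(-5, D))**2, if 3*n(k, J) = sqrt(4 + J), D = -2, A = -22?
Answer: (66 - sqrt(2))**2/9 ≈ 463.48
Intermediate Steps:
n(k, J) = sqrt(4 + J)/3
(A + n(-5, D))**2 = (-22 + sqrt(4 - 2)/3)**2 = (-22 + sqrt(2)/3)**2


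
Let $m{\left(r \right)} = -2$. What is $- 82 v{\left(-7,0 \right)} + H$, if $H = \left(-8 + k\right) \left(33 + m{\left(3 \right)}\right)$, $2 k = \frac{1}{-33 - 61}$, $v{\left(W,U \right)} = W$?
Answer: $\frac{61257}{188} \approx 325.83$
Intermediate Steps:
$k = - \frac{1}{188}$ ($k = \frac{1}{2 \left(-33 - 61\right)} = \frac{1}{2 \left(-94\right)} = \frac{1}{2} \left(- \frac{1}{94}\right) = - \frac{1}{188} \approx -0.0053191$)
$H = - \frac{46655}{188}$ ($H = \left(-8 - \frac{1}{188}\right) \left(33 - 2\right) = \left(- \frac{1505}{188}\right) 31 = - \frac{46655}{188} \approx -248.16$)
$- 82 v{\left(-7,0 \right)} + H = \left(-82\right) \left(-7\right) - \frac{46655}{188} = 574 - \frac{46655}{188} = \frac{61257}{188}$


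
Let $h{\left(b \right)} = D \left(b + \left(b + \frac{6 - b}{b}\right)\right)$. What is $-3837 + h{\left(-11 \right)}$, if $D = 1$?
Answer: $- \frac{42466}{11} \approx -3860.5$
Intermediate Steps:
$h{\left(b \right)} = 2 b + \frac{6 - b}{b}$ ($h{\left(b \right)} = 1 \left(b + \left(b + \frac{6 - b}{b}\right)\right) = 1 \left(2 b + \frac{6 - b}{b}\right) = 2 b + \frac{6 - b}{b}$)
$-3837 + h{\left(-11 \right)} = -3837 + \left(-1 + 2 \left(-11\right) + \frac{6}{-11}\right) = -3837 - \frac{259}{11} = - \frac{42466}{11}$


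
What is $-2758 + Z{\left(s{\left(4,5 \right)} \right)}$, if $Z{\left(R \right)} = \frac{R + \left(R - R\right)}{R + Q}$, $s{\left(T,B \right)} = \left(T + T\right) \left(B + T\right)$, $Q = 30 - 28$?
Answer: $- \frac{102010}{37} \approx -2757.0$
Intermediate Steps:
$Q = 2$
$s{\left(T,B \right)} = 2 T \left(B + T\right)$
$Z{\left(R \right)} = \frac{R}{2 + R}$ ($Z{\left(R \right)} = \frac{R + \left(R - R\right)}{R + 2} = \frac{R + 0}{2 + R} = \frac{R}{2 + R}$)
$-2758 + Z{\left(s{\left(4,5 \right)} \right)} = -2758 + \frac{2 \cdot 4 \left(5 + 4\right)}{2 + 2 \cdot 4 \left(5 + 4\right)} = -2758 + \frac{2 \cdot 4 \cdot 9}{2 + 2 \cdot 4 \cdot 9} = -2758 + \frac{72}{2 + 72} = -2758 + \frac{72}{74} = -2758 + 72 \cdot \frac{1}{74} = -2758 + \frac{36}{37} = - \frac{102010}{37}$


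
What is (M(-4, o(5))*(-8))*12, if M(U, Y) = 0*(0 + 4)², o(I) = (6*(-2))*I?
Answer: 0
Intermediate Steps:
o(I) = -12*I
M(U, Y) = 0 (M(U, Y) = 0*4² = 0*16 = 0)
(M(-4, o(5))*(-8))*12 = (0*(-8))*12 = 0*12 = 0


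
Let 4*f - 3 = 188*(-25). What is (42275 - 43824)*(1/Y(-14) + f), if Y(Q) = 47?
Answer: 341949495/188 ≈ 1.8189e+6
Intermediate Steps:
f = -4697/4 (f = ¾ + (188*(-25))/4 = ¾ + (¼)*(-4700) = ¾ - 1175 = -4697/4 ≈ -1174.3)
(42275 - 43824)*(1/Y(-14) + f) = (42275 - 43824)*(1/47 - 4697/4) = -1549*(1/47 - 4697/4) = -1549*(-220755/188) = 341949495/188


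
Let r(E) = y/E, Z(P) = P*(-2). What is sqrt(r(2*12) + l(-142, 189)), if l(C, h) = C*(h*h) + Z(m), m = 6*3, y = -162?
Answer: 3*I*sqrt(2254411)/2 ≈ 2252.2*I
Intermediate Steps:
m = 18
Z(P) = -2*P
r(E) = -162/E
l(C, h) = -36 + C*h**2 (l(C, h) = C*(h*h) - 2*18 = C*h**2 - 36 = -36 + C*h**2)
sqrt(r(2*12) + l(-142, 189)) = sqrt(-162/(2*12) + (-36 - 142*189**2)) = sqrt(-162/24 + (-36 - 142*35721)) = sqrt(-162*1/24 + (-36 - 5072382)) = sqrt(-27/4 - 5072418) = sqrt(-20289699/4) = 3*I*sqrt(2254411)/2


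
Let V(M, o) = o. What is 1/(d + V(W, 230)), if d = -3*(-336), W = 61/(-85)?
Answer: 1/1238 ≈ 0.00080775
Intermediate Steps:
W = -61/85 (W = 61*(-1/85) = -61/85 ≈ -0.71765)
d = 1008
1/(d + V(W, 230)) = 1/(1008 + 230) = 1/1238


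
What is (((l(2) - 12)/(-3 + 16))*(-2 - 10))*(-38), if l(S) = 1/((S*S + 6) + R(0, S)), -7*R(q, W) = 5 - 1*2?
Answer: -363432/871 ≈ -417.26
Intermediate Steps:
R(q, W) = -3/7 (R(q, W) = -(5 - 1*2)/7 = -(5 - 2)/7 = -⅐*3 = -3/7)
l(S) = 1/(39/7 + S²) (l(S) = 1/((S*S + 6) - 3/7) = 1/((S² + 6) - 3/7) = 1/((6 + S²) - 3/7) = 1/(39/7 + S²))
(((l(2) - 12)/(-3 + 16))*(-2 - 10))*(-38) = (((7/(39 + 7*2²) - 12)/(-3 + 16))*(-2 - 10))*(-38) = (((7/(39 + 7*4) - 12)/13)*(-12))*(-38) = (((7/(39 + 28) - 12)*(1/13))*(-12))*(-38) = (((7/67 - 12)*(1/13))*(-12))*(-38) = (-797/67*1/13*(-12))*(-38) = -797/871*(-12)*(-38) = (9564/871)*(-38) = -363432/871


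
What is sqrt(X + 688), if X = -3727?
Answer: I*sqrt(3039) ≈ 55.127*I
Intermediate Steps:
sqrt(X + 688) = sqrt(-3727 + 688) = sqrt(-3039) = I*sqrt(3039)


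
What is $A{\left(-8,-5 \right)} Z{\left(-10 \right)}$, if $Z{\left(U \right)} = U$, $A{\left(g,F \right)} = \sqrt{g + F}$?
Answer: $- 10 i \sqrt{13} \approx - 36.056 i$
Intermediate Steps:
$A{\left(g,F \right)} = \sqrt{F + g}$
$A{\left(-8,-5 \right)} Z{\left(-10 \right)} = \sqrt{-5 - 8} \left(-10\right) = \sqrt{-13} \left(-10\right) = i \sqrt{13} \left(-10\right) = - 10 i \sqrt{13}$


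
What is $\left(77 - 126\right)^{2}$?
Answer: $2401$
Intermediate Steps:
$\left(77 - 126\right)^{2} = \left(-49\right)^{2} = 2401$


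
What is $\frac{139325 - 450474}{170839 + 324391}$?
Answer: $- \frac{311149}{495230} \approx -0.62829$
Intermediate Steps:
$\frac{139325 - 450474}{170839 + 324391} = - \frac{311149}{495230}$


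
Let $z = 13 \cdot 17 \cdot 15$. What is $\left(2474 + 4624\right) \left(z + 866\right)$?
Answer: $29676738$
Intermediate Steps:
$z = 3315$ ($z = 221 \cdot 15 = 3315$)
$\left(2474 + 4624\right) \left(z + 866\right) = \left(2474 + 4624\right) \left(3315 + 866\right) = 7098 \cdot 4181 = 29676738$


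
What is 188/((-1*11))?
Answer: -188/11 ≈ -17.091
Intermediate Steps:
188/((-1*11)) = 188/(-11) = 188*(-1/11) = -188/11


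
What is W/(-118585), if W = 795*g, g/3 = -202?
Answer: 96354/23717 ≈ 4.0627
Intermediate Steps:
g = -606 (g = 3*(-202) = -606)
W = -481770 (W = 795*(-606) = -481770)
W/(-118585) = -481770/(-118585) = -481770*(-1/118585) = 96354/23717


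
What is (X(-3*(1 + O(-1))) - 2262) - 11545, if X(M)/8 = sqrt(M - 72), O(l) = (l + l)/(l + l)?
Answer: -13807 + 8*I*sqrt(78) ≈ -13807.0 + 70.654*I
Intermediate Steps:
O(l) = 1 (O(l) = (2*l)/((2*l)) = (2*l)*(1/(2*l)) = 1)
X(M) = 8*sqrt(-72 + M) (X(M) = 8*sqrt(M - 72) = 8*sqrt(-72 + M))
(X(-3*(1 + O(-1))) - 2262) - 11545 = (8*sqrt(-72 - 3*(1 + 1)) - 2262) - 11545 = (8*sqrt(-72 - 3*2) - 2262) - 11545 = (8*sqrt(-72 - 6) - 2262) - 11545 = (8*sqrt(-78) - 2262) - 11545 = (8*(I*sqrt(78)) - 2262) - 11545 = (8*I*sqrt(78) - 2262) - 11545 = (-2262 + 8*I*sqrt(78)) - 11545 = -13807 + 8*I*sqrt(78)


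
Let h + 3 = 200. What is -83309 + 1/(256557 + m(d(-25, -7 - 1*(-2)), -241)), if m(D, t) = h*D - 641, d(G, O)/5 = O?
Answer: -20909809218/250991 ≈ -83309.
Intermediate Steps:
h = 197 (h = -3 + 200 = 197)
d(G, O) = 5*O
m(D, t) = -641 + 197*D (m(D, t) = 197*D - 641 = -641 + 197*D)
-83309 + 1/(256557 + m(d(-25, -7 - 1*(-2)), -241)) = -83309 + 1/(256557 + (-641 + 197*(5*(-7 - 1*(-2))))) = -83309 + 1/(256557 + (-641 + 197*(5*(-7 + 2)))) = -83309 + 1/(256557 + (-641 + 197*(5*(-5)))) = -83309 + 1/(256557 + (-641 + 197*(-25))) = -83309 + 1/(256557 + (-641 - 4925)) = -83309 + 1/(256557 - 5566) = -83309 + 1/250991 = -20909809218/250991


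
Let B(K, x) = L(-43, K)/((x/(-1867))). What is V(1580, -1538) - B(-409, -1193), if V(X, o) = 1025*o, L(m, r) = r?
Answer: -1879941247/1193 ≈ -1.5758e+6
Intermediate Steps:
B(K, x) = -1867*K/x (B(K, x) = K/((x/(-1867))) = K/((x*(-1/1867))) = K/((-x/1867)) = K*(-1867/x) = -1867*K/x)
V(1580, -1538) - B(-409, -1193) = 1025*(-1538) - (-1867)*(-409)/(-1193) = -1576450 - (-1867)*(-409)*(-1)/1193 = -1576450 - 1*(-763603/1193) = -1576450 + 763603/1193 = -1879941247/1193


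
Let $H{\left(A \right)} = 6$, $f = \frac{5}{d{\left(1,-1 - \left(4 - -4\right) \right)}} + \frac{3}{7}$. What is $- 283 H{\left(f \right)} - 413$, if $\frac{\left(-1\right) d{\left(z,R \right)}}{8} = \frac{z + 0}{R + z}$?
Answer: $-2111$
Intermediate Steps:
$d{\left(z,R \right)} = - \frac{8 z}{R + z}$ ($d{\left(z,R \right)} = - 8 \frac{z + 0}{R + z} = - 8 \frac{z}{R + z} = - \frac{8 z}{R + z}$)
$f = \frac{38}{7}$ ($f = \frac{5}{\left(-8\right) 1 \frac{1}{\left(-1 - \left(4 - -4\right)\right) + 1}} + \frac{3}{7} = \frac{5}{\left(-8\right) 1 \frac{1}{\left(-1 - \left(4 + 4\right)\right) + 1}} + 3 \cdot \frac{1}{7} = \frac{5}{\left(-8\right) 1 \frac{1}{\left(-1 - 8\right) + 1}} + \frac{3}{7} = \frac{5}{\left(-8\right) 1 \frac{1}{-9 + 1}} + \frac{3}{7} = \frac{5}{\left(-8\right) 1 \frac{1}{-8}} + \frac{3}{7} = \frac{5}{\left(-8\right) 1 \left(- \frac{1}{8}\right)} + \frac{3}{7} = \frac{5}{1} + \frac{3}{7} = 5 \cdot 1 + \frac{3}{7} = 5 + \frac{3}{7} = \frac{38}{7} \approx 5.4286$)
$- 283 H{\left(f \right)} - 413 = \left(-283\right) 6 - 413 = -1698 - 413 = -2111$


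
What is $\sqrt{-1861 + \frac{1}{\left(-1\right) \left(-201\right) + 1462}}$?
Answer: $\frac{i \sqrt{5146722246}}{1663} \approx 43.139 i$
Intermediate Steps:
$\sqrt{-1861 + \frac{1}{\left(-1\right) \left(-201\right) + 1462}} = \sqrt{-1861 + \frac{1}{201 + 1462}} = \sqrt{-1861 + \frac{1}{1663}} = \sqrt{- \frac{3094842}{1663}} = \frac{i \sqrt{5146722246}}{1663}$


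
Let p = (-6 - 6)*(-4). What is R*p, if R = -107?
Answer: -5136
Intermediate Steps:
p = 48 (p = -12*(-4) = 48)
R*p = -107*48 = -5136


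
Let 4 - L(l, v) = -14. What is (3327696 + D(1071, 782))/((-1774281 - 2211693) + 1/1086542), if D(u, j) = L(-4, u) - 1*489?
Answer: -3615169705950/4330928161907 ≈ -0.83473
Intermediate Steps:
L(l, v) = 18 (L(l, v) = 4 - 1*(-14) = 4 + 14 = 18)
D(u, j) = -471 (D(u, j) = 18 - 1*489 = 18 - 489 = -471)
(3327696 + D(1071, 782))/((-1774281 - 2211693) + 1/1086542) = (3327696 - 471)/((-1774281 - 2211693) + 1/1086542) = 3327225/(-3985974 + 1/1086542) = 3327225/(-4330928161907/1086542) = 3327225*(-1086542/4330928161907) = -3615169705950/4330928161907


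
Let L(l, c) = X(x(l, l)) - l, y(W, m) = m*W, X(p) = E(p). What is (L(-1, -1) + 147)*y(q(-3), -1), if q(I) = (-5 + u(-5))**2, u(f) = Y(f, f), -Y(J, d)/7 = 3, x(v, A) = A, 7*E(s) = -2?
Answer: -698984/7 ≈ -99855.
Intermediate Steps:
E(s) = -2/7 (E(s) = (1/7)*(-2) = -2/7)
X(p) = -2/7
Y(J, d) = -21 (Y(J, d) = -7*3 = -21)
u(f) = -21
q(I) = 676 (q(I) = (-5 - 21)**2 = (-26)**2 = 676)
y(W, m) = W*m
L(l, c) = -2/7 - l
(L(-1, -1) + 147)*y(q(-3), -1) = ((-2/7 - 1*(-1)) + 147)*(676*(-1)) = ((-2/7 + 1) + 147)*(-676) = (5/7 + 147)*(-676) = (1034/7)*(-676) = -698984/7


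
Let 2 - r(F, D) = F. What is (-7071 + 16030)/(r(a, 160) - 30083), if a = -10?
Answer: -8959/30071 ≈ -0.29793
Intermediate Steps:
r(F, D) = 2 - F
(-7071 + 16030)/(r(a, 160) - 30083) = (-7071 + 16030)/((2 - 1*(-10)) - 30083) = 8959/((2 + 10) - 30083) = 8959/(12 - 30083) = 8959/(-30071) = 8959*(-1/30071) = -8959/30071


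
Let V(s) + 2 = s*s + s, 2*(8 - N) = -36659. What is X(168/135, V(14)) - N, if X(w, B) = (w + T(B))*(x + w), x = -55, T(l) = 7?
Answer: -76061773/4050 ≈ -18781.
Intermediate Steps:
N = 36675/2 (N = 8 - ½*(-36659) = 8 + 36659/2 = 36675/2 ≈ 18338.)
V(s) = -2 + s + s² (V(s) = -2 + (s*s + s) = -2 + (s² + s) = -2 + (s + s²) = -2 + s + s²)
X(w, B) = (-55 + w)*(7 + w) (X(w, B) = (w + 7)*(-55 + w) = (7 + w)*(-55 + w) = (-55 + w)*(7 + w))
X(168/135, V(14)) - N = (-385 + (168/135)² - 8064/135) - 1*36675/2 = (-385 + (168*(1/135))² - 8064/135) - 36675/2 = (-385 + (56/45)² - 48*56/45) - 36675/2 = (-385 + 3136/2025 - 896/15) - 36675/2 = -897449/2025 - 36675/2 = -76061773/4050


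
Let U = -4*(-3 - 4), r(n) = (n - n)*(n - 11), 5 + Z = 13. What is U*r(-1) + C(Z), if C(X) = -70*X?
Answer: -560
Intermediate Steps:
Z = 8 (Z = -5 + 13 = 8)
r(n) = 0 (r(n) = 0*(-11 + n) = 0)
U = 28 (U = -4*(-7) = 28)
U*r(-1) + C(Z) = 28*0 - 70*8 = 0 - 560 = -560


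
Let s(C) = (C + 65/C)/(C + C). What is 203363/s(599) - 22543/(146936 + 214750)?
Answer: 8797027751683433/21632801346 ≈ 4.0665e+5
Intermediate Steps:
s(C) = (C + 65/C)/(2*C) (s(C) = (C + 65/C)/((2*C)) = (C + 65/C)*(1/(2*C)) = (C + 65/C)/(2*C))
203363/s(599) - 22543/(146936 + 214750) = 203363/(((½)*(65 + 599²)/599²)) - 22543/(146936 + 214750) = 203363/(((½)*(1/358801)*(65 + 358801))) - 22543/361686 = 203363/(((½)*(1/358801)*358866)) - 22543*1/361686 = 203363/(179433/358801) - 22543/361686 = 203363*(358801/179433) - 22543/361686 = 72966847763/179433 - 22543/361686 = 8797027751683433/21632801346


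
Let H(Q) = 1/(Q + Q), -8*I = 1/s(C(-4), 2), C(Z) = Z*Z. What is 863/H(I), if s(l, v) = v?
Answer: -863/8 ≈ -107.88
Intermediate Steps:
C(Z) = Z**2
I = -1/16 (I = -1/8/2 = -1/8*1/2 = -1/16 ≈ -0.062500)
H(Q) = 1/(2*Q)
863/H(I) = 863/((1/(2*(-1/16)))) = 863/(((1/2)*(-16))) = 863/(-8) = 863*(-1/8) = -863/8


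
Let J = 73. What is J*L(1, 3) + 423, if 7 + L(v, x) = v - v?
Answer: -88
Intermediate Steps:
L(v, x) = -7 (L(v, x) = -7 + (v - v) = -7 + 0 = -7)
J*L(1, 3) + 423 = 73*(-7) + 423 = -511 + 423 = -88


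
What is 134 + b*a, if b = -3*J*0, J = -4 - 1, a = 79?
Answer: 134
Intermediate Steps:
J = -5
b = 0 (b = -3*(-5)*0 = 15*0 = 0)
134 + b*a = 134 + 0*79 = 134 + 0 = 134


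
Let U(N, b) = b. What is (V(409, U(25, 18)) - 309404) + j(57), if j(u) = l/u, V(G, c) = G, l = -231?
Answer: -5870982/19 ≈ -3.0900e+5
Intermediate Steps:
j(u) = -231/u
(V(409, U(25, 18)) - 309404) + j(57) = (409 - 309404) - 231/57 = -308995 - 231*1/57 = -308995 - 77/19 = -5870982/19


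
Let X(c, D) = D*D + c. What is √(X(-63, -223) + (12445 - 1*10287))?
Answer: 4*√3239 ≈ 227.65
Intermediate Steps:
X(c, D) = c + D² (X(c, D) = D² + c = c + D²)
√(X(-63, -223) + (12445 - 1*10287)) = √((-63 + (-223)²) + (12445 - 1*10287)) = √((-63 + 49729) + (12445 - 10287)) = √(49666 + 2158) = √51824 = 4*√3239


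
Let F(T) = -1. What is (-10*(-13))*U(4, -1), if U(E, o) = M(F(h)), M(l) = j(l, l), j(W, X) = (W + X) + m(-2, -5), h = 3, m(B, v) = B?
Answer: -520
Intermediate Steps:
j(W, X) = -2 + W + X (j(W, X) = (W + X) - 2 = -2 + W + X)
M(l) = -2 + 2*l (M(l) = -2 + l + l = -2 + 2*l)
U(E, o) = -4 (U(E, o) = -2 + 2*(-1) = -2 - 2 = -4)
(-10*(-13))*U(4, -1) = -10*(-13)*(-4) = 130*(-4) = -520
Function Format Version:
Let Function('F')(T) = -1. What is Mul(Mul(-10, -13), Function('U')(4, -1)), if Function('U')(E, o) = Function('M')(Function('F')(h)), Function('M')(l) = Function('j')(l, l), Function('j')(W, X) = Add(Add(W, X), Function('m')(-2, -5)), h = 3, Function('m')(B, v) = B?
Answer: -520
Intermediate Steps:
Function('j')(W, X) = Add(-2, W, X) (Function('j')(W, X) = Add(Add(W, X), -2) = Add(-2, W, X))
Function('M')(l) = Add(-2, Mul(2, l)) (Function('M')(l) = Add(-2, l, l) = Add(-2, Mul(2, l)))
Function('U')(E, o) = -4 (Function('U')(E, o) = Add(-2, Mul(2, -1)) = Add(-2, -2) = -4)
Mul(Mul(-10, -13), Function('U')(4, -1)) = Mul(Mul(-10, -13), -4) = Mul(130, -4) = -520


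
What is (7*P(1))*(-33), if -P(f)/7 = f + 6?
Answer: 11319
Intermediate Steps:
P(f) = -42 - 7*f (P(f) = -7*(f + 6) = -7*(6 + f) = -42 - 7*f)
(7*P(1))*(-33) = (7*(-42 - 7*1))*(-33) = (7*(-42 - 7))*(-33) = (7*(-49))*(-33) = -343*(-33) = 11319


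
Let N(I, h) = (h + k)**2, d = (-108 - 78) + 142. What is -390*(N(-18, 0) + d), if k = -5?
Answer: 7410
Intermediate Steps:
d = -44 (d = -186 + 142 = -44)
N(I, h) = (-5 + h)**2 (N(I, h) = (h - 5)**2 = (-5 + h)**2)
-390*(N(-18, 0) + d) = -390*((-5 + 0)**2 - 44) = -390*((-5)**2 - 44) = -390*(25 - 44) = -390*(-19) = 7410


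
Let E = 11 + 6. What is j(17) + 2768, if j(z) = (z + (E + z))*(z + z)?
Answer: 4502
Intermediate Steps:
E = 17
j(z) = 2*z*(17 + 2*z) (j(z) = (z + (17 + z))*(z + z) = (17 + 2*z)*(2*z) = 2*z*(17 + 2*z))
j(17) + 2768 = 2*17*(17 + 2*17) + 2768 = 2*17*(17 + 34) + 2768 = 2*17*51 + 2768 = 1734 + 2768 = 4502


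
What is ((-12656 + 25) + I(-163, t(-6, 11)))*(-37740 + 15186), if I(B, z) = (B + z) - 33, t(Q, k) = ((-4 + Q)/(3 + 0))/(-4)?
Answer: 289281363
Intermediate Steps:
t(Q, k) = ⅓ - Q/12 (t(Q, k) = ((-4 + Q)/3)*(-¼) = ((-4 + Q)*(⅓))*(-¼) = (-4/3 + Q/3)*(-¼) = ⅓ - Q/12)
I(B, z) = -33 + B + z
((-12656 + 25) + I(-163, t(-6, 11)))*(-37740 + 15186) = ((-12656 + 25) + (-33 - 163 + (⅓ - 1/12*(-6))))*(-37740 + 15186) = (-12631 + (-33 - 163 + (⅓ + ½)))*(-22554) = (-12631 + (-33 - 163 + ⅚))*(-22554) = (-12631 - 1171/6)*(-22554) = -76957/6*(-22554) = 289281363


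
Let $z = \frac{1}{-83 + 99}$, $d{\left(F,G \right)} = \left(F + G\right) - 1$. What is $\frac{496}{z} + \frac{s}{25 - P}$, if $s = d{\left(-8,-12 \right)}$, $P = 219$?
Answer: $\frac{1539605}{194} \approx 7936.1$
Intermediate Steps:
$d{\left(F,G \right)} = -1 + F + G$
$s = -21$ ($s = -1 - 8 - 12 = -21$)
$z = \frac{1}{16} \approx 0.0625$
$\frac{496}{z} + \frac{s}{25 - P} = 496 \frac{1}{\frac{1}{16}} - \frac{21}{25 - 219} = 496 \cdot 16 - \frac{21}{25 - 219} = 7936 - \frac{21}{-194} = 7936 - - \frac{21}{194} = 7936 + \frac{21}{194} = \frac{1539605}{194}$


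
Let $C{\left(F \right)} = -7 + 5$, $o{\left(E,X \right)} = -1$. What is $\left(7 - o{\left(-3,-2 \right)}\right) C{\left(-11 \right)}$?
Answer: $-16$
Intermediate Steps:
$C{\left(F \right)} = -2$
$\left(7 - o{\left(-3,-2 \right)}\right) C{\left(-11 \right)} = \left(7 - -1\right) \left(-2\right) = \left(7 + 1\right) \left(-2\right) = 8 \left(-2\right) = -16$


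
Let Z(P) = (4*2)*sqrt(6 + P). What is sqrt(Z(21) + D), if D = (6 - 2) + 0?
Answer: 2*sqrt(1 + 6*sqrt(3)) ≈ 6.7505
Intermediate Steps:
D = 4 (D = 4 + 0 = 4)
Z(P) = 8*sqrt(6 + P)
sqrt(Z(21) + D) = sqrt(8*sqrt(6 + 21) + 4) = sqrt(8*sqrt(27) + 4) = sqrt(8*(3*sqrt(3)) + 4) = sqrt(24*sqrt(3) + 4) = sqrt(4 + 24*sqrt(3))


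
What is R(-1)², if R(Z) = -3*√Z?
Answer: -9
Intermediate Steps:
R(-1)² = (-3*I)² = -9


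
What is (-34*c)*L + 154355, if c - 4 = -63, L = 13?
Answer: 180433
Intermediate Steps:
c = -59 (c = 4 - 63 = -59)
(-34*c)*L + 154355 = -34*(-59)*13 + 154355 = 2006*13 + 154355 = 26078 + 154355 = 180433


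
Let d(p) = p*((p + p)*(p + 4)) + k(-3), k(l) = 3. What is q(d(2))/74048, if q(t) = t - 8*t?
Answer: -357/74048 ≈ -0.0048212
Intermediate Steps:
d(p) = 3 + 2*p²*(4 + p) (d(p) = p*((p + p)*(p + 4)) + 3 = p*((2*p)*(4 + p)) + 3 = p*(2*p*(4 + p)) + 3 = 2*p²*(4 + p) + 3 = 3 + 2*p²*(4 + p))
q(t) = -7*t
q(d(2))/74048 = -7*(3 + 2*2³ + 8*2²)/74048 = -7*(3 + 2*8 + 8*4)*(1/74048) = -7*(3 + 16 + 32)*(1/74048) = -7*51*(1/74048) = -357*1/74048 = -357/74048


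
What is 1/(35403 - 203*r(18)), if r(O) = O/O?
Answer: 1/35200 ≈ 2.8409e-5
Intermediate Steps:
r(O) = 1
1/(35403 - 203*r(18)) = 1/(35403 - 203*1) = 1/(35403 - 203) = 1/35200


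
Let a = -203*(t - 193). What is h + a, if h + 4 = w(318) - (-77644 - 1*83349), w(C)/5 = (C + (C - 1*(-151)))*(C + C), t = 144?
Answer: 2673596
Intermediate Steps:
w(C) = 10*C*(151 + 2*C) (w(C) = 5*((C + (C - 1*(-151)))*(C + C)) = 5*((C + (C + 151))*(2*C)) = 5*((C + (151 + C))*(2*C)) = 5*((151 + 2*C)*(2*C)) = 5*(2*C*(151 + 2*C)) = 10*C*(151 + 2*C))
a = 9947 (a = -203*(144 - 193) = -203*(-49) = 9947)
h = 2663649 (h = -4 + (10*318*(151 + 2*318) - (-77644 - 1*83349)) = -4 + (10*318*(151 + 636) - (-77644 - 83349)) = -4 + (10*318*787 - 1*(-160993)) = -4 + (2502660 + 160993) = -4 + 2663653 = 2663649)
h + a = 2663649 + 9947 = 2673596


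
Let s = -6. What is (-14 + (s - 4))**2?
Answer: 576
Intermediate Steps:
(-14 + (s - 4))**2 = (-14 + (-6 - 4))**2 = (-14 - 10)**2 = (-24)**2 = 576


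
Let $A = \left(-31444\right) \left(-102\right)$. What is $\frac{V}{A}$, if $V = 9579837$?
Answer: $\frac{3193279}{1069096} \approx 2.9869$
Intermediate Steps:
$A = 3207288$
$\frac{V}{A} = \frac{9579837}{3207288} = 9579837 \cdot \frac{1}{3207288} = \frac{3193279}{1069096}$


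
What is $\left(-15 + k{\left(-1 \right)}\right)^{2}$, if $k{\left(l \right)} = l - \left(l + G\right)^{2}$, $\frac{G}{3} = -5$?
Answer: $73984$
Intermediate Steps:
$G = -15$ ($G = 3 \left(-5\right) = -15$)
$k{\left(l \right)} = l - \left(-15 + l\right)^{2}$ ($k{\left(l \right)} = l - \left(l - 15\right)^{2} = l - \left(-15 + l\right)^{2}$)
$\left(-15 + k{\left(-1 \right)}\right)^{2} = \left(-15 - \left(1 + \left(-15 - 1\right)^{2}\right)\right)^{2} = \left(-15 - 257\right)^{2} = \left(-272\right)^{2} = 73984$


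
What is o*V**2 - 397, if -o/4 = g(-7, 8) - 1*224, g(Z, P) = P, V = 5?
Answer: 21203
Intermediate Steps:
o = 864 (o = -4*(8 - 1*224) = -4*(8 - 224) = -4*(-216) = 864)
o*V**2 - 397 = 864*5**2 - 397 = 864*25 - 397 = 21600 - 397 = 21203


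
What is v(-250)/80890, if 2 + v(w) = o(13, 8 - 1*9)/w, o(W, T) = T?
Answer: -499/20222500 ≈ -2.4675e-5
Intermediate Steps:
v(w) = -2 - 1/w (v(w) = -2 + (8 - 1*9)/w = -2 + (8 - 9)/w = -2 - 1/w)
v(-250)/80890 = (-2 - 1/(-250))/80890 = (-2 - 1*(-1/250))*(1/80890) = (-2 + 1/250)*(1/80890) = -499/250*1/80890 = -499/20222500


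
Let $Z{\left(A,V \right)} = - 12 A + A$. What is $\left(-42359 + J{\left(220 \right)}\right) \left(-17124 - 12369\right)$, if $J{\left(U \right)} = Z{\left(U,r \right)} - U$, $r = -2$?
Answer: $1327155507$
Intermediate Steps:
$Z{\left(A,V \right)} = - 11 A$
$J{\left(U \right)} = - 12 U$ ($J{\left(U \right)} = - 11 U - U = - 12 U$)
$\left(-42359 + J{\left(220 \right)}\right) \left(-17124 - 12369\right) = \left(-42359 - 2640\right) \left(-17124 - 12369\right) = \left(-42359 - 2640\right) \left(-29493\right) = \left(-44999\right) \left(-29493\right) = 1327155507$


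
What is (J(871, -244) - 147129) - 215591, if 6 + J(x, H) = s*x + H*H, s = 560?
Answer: 184570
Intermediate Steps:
J(x, H) = -6 + H² + 560*x (J(x, H) = -6 + (560*x + H*H) = -6 + (560*x + H²) = -6 + (H² + 560*x) = -6 + H² + 560*x)
(J(871, -244) - 147129) - 215591 = ((-6 + (-244)² + 560*871) - 147129) - 215591 = ((-6 + 59536 + 487760) - 147129) - 215591 = (547290 - 147129) - 215591 = 400161 - 215591 = 184570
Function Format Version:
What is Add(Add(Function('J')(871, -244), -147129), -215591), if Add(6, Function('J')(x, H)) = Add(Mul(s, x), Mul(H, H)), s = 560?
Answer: 184570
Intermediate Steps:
Function('J')(x, H) = Add(-6, Pow(H, 2), Mul(560, x)) (Function('J')(x, H) = Add(-6, Add(Mul(560, x), Mul(H, H))) = Add(-6, Add(Mul(560, x), Pow(H, 2))) = Add(-6, Add(Pow(H, 2), Mul(560, x))) = Add(-6, Pow(H, 2), Mul(560, x)))
Add(Add(Function('J')(871, -244), -147129), -215591) = Add(Add(Add(-6, Pow(-244, 2), Mul(560, 871)), -147129), -215591) = Add(Add(Add(-6, 59536, 487760), -147129), -215591) = Add(Add(547290, -147129), -215591) = Add(400161, -215591) = 184570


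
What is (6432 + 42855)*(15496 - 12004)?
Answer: 172110204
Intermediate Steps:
(6432 + 42855)*(15496 - 12004) = 49287*3492 = 172110204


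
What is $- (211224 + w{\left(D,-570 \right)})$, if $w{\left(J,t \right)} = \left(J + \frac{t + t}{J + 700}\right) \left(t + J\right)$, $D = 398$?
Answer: $- \frac{26159224}{183} \approx -1.4295 \cdot 10^{5}$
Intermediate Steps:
$w{\left(J,t \right)} = \left(J + t\right) \left(J + \frac{2 t}{700 + J}\right)$ ($w{\left(J,t \right)} = \left(J + \frac{2 t}{700 + J}\right) \left(J + t\right) = \left(J + t\right) \left(J + \frac{2 t}{700 + J}\right)$)
$- (211224 + w{\left(D,-570 \right)}) = - (211224 + \frac{398^{3} + 2 \left(-570\right)^{2} + 700 \cdot 398^{2} - 570 \cdot 398^{2} + 702 \cdot 398 \left(-570\right)}{700 + 398}) = - (211224 + \frac{63044792 + 2 \cdot 324900 + 700 \cdot 158404 - 90290280 - 159255720}{1098}) = - (211224 + \frac{63044792 + 649800 + 110882800 - 90290280 - 159255720}{1098}) = - (211224 + \frac{1}{1098} \left(-74968608\right)) = - (211224 - \frac{12494768}{183}) = \left(-1\right) \frac{26159224}{183} = - \frac{26159224}{183}$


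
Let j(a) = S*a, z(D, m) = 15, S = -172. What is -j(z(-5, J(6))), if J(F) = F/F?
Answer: 2580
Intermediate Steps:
J(F) = 1
j(a) = -172*a
-j(z(-5, J(6))) = -(-172)*15 = -1*(-2580) = 2580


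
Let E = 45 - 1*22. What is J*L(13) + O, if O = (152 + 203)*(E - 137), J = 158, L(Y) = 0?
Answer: -40470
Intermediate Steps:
E = 23 (E = 45 - 22 = 23)
O = -40470 (O = (152 + 203)*(23 - 137) = 355*(-114) = -40470)
J*L(13) + O = 158*0 - 40470 = 0 - 40470 = -40470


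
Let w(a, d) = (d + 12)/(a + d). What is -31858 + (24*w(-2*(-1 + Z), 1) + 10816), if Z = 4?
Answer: -105522/5 ≈ -21104.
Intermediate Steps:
w(a, d) = (12 + d)/(a + d)
-31858 + (24*w(-2*(-1 + Z), 1) + 10816) = -31858 + (24*((12 + 1)/(-2*(-1 + 4) + 1)) + 10816) = -31858 + (24*(13/(-2*3 + 1)) + 10816) = -31858 + (24*(13/(-6 + 1)) + 10816) = -31858 + (24*(13/(-5)) + 10816) = -31858 + (24*(-1/5*13) + 10816) = -31858 + (24*(-13/5) + 10816) = -31858 + (-312/5 + 10816) = -31858 + 53768/5 = -105522/5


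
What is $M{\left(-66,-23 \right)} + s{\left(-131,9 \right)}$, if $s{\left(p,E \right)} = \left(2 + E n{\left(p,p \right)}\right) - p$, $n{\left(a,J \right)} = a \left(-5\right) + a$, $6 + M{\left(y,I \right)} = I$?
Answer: $4820$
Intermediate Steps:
$M{\left(y,I \right)} = -6 + I$
$n{\left(a,J \right)} = - 4 a$ ($n{\left(a,J \right)} = - 5 a + a = - 4 a$)
$s{\left(p,E \right)} = 2 - p - 4 E p$ ($s{\left(p,E \right)} = \left(2 + E \left(- 4 p\right)\right) - p = \left(2 - 4 E p\right) - p = 2 - p - 4 E p$)
$M{\left(-66,-23 \right)} + s{\left(-131,9 \right)} = \left(-6 - 23\right) - \left(-133 - 4716\right) = -29 + \left(2 + 131 + 4716\right) = -29 + 4849 = 4820$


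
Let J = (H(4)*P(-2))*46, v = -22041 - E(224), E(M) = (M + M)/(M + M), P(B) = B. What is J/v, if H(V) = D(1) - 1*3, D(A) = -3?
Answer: -276/11021 ≈ -0.025043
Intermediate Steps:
E(M) = 1 (E(M) = (2*M)/((2*M)) = (2*M)*(1/(2*M)) = 1)
H(V) = -6 (H(V) = -3 - 1*3 = -3 - 3 = -6)
v = -22042 (v = -22041 - 1*1 = -22041 - 1 = -22042)
J = 552 (J = -6*(-2)*46 = 12*46 = 552)
J/v = 552/(-22042) = 552*(-1/22042) = -276/11021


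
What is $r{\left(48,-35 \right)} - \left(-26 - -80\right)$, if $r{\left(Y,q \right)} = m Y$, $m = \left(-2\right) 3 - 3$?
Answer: $-486$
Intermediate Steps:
$m = -9$ ($m = -6 - 3 = -9$)
$r{\left(Y,q \right)} = - 9 Y$
$r{\left(48,-35 \right)} - \left(-26 - -80\right) = \left(-9\right) 48 - \left(-26 - -80\right) = -432 - \left(-26 + 80\right) = -432 - 54 = -486$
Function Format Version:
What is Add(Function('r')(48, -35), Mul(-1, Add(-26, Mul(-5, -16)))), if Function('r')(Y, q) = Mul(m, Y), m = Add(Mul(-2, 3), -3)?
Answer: -486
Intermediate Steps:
m = -9 (m = Add(-6, -3) = -9)
Function('r')(Y, q) = Mul(-9, Y)
Add(Function('r')(48, -35), Mul(-1, Add(-26, Mul(-5, -16)))) = Add(Mul(-9, 48), Mul(-1, Add(-26, Mul(-5, -16)))) = Add(-432, Mul(-1, Add(-26, 80))) = Add(-432, Mul(-1, 54)) = Add(-432, -54) = -486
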